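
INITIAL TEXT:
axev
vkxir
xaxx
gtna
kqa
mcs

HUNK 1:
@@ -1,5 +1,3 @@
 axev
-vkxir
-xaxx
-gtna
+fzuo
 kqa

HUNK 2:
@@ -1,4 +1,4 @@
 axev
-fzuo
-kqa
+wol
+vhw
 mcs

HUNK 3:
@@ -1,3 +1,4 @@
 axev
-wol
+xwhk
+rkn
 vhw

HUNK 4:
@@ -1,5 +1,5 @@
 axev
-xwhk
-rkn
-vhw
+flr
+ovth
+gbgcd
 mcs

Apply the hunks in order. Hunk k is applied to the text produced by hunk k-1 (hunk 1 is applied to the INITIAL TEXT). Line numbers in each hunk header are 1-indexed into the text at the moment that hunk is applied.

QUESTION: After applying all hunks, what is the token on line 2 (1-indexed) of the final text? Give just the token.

Hunk 1: at line 1 remove [vkxir,xaxx,gtna] add [fzuo] -> 4 lines: axev fzuo kqa mcs
Hunk 2: at line 1 remove [fzuo,kqa] add [wol,vhw] -> 4 lines: axev wol vhw mcs
Hunk 3: at line 1 remove [wol] add [xwhk,rkn] -> 5 lines: axev xwhk rkn vhw mcs
Hunk 4: at line 1 remove [xwhk,rkn,vhw] add [flr,ovth,gbgcd] -> 5 lines: axev flr ovth gbgcd mcs
Final line 2: flr

Answer: flr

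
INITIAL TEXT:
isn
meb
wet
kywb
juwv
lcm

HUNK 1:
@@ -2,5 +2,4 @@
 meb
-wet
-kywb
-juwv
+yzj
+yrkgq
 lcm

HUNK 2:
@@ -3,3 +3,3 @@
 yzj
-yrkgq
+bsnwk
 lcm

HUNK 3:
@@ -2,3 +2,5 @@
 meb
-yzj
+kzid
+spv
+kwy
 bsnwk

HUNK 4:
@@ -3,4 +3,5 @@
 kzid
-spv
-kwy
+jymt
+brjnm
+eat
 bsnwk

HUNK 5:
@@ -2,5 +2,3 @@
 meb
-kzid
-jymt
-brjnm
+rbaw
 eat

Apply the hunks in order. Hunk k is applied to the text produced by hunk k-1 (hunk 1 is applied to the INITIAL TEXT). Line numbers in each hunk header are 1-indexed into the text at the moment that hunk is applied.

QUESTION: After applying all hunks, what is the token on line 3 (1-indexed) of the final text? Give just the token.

Hunk 1: at line 2 remove [wet,kywb,juwv] add [yzj,yrkgq] -> 5 lines: isn meb yzj yrkgq lcm
Hunk 2: at line 3 remove [yrkgq] add [bsnwk] -> 5 lines: isn meb yzj bsnwk lcm
Hunk 3: at line 2 remove [yzj] add [kzid,spv,kwy] -> 7 lines: isn meb kzid spv kwy bsnwk lcm
Hunk 4: at line 3 remove [spv,kwy] add [jymt,brjnm,eat] -> 8 lines: isn meb kzid jymt brjnm eat bsnwk lcm
Hunk 5: at line 2 remove [kzid,jymt,brjnm] add [rbaw] -> 6 lines: isn meb rbaw eat bsnwk lcm
Final line 3: rbaw

Answer: rbaw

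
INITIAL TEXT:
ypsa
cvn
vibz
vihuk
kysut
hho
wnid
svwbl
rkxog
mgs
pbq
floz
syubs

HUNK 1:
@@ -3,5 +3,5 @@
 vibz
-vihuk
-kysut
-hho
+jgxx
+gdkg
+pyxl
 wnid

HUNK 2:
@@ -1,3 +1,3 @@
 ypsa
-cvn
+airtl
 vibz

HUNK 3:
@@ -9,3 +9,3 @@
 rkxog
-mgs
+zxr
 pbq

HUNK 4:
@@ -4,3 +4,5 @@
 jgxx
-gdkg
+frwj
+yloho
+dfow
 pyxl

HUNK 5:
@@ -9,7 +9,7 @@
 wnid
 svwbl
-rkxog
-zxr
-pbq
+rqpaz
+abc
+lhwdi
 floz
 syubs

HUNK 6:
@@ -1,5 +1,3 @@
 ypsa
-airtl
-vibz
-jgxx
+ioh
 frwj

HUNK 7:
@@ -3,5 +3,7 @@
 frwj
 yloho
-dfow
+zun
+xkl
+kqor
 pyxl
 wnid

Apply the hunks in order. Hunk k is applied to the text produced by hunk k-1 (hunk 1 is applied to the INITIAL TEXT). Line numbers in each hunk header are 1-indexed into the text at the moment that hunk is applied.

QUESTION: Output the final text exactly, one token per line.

Answer: ypsa
ioh
frwj
yloho
zun
xkl
kqor
pyxl
wnid
svwbl
rqpaz
abc
lhwdi
floz
syubs

Derivation:
Hunk 1: at line 3 remove [vihuk,kysut,hho] add [jgxx,gdkg,pyxl] -> 13 lines: ypsa cvn vibz jgxx gdkg pyxl wnid svwbl rkxog mgs pbq floz syubs
Hunk 2: at line 1 remove [cvn] add [airtl] -> 13 lines: ypsa airtl vibz jgxx gdkg pyxl wnid svwbl rkxog mgs pbq floz syubs
Hunk 3: at line 9 remove [mgs] add [zxr] -> 13 lines: ypsa airtl vibz jgxx gdkg pyxl wnid svwbl rkxog zxr pbq floz syubs
Hunk 4: at line 4 remove [gdkg] add [frwj,yloho,dfow] -> 15 lines: ypsa airtl vibz jgxx frwj yloho dfow pyxl wnid svwbl rkxog zxr pbq floz syubs
Hunk 5: at line 9 remove [rkxog,zxr,pbq] add [rqpaz,abc,lhwdi] -> 15 lines: ypsa airtl vibz jgxx frwj yloho dfow pyxl wnid svwbl rqpaz abc lhwdi floz syubs
Hunk 6: at line 1 remove [airtl,vibz,jgxx] add [ioh] -> 13 lines: ypsa ioh frwj yloho dfow pyxl wnid svwbl rqpaz abc lhwdi floz syubs
Hunk 7: at line 3 remove [dfow] add [zun,xkl,kqor] -> 15 lines: ypsa ioh frwj yloho zun xkl kqor pyxl wnid svwbl rqpaz abc lhwdi floz syubs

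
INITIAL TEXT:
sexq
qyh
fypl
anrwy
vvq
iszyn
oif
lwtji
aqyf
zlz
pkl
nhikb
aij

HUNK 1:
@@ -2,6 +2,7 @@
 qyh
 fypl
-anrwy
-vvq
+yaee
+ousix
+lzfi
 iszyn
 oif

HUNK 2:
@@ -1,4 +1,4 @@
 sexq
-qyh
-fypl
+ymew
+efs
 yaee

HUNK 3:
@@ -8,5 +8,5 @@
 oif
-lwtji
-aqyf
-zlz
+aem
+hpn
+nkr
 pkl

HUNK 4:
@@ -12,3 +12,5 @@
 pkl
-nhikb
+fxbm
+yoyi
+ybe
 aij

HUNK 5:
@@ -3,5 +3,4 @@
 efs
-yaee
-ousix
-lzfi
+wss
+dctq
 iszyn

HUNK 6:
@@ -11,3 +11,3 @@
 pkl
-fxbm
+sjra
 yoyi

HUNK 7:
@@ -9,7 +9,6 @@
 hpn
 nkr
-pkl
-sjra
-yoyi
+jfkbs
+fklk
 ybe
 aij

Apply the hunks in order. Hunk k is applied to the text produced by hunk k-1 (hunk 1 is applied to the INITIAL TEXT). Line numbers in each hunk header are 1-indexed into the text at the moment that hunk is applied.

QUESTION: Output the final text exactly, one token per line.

Hunk 1: at line 2 remove [anrwy,vvq] add [yaee,ousix,lzfi] -> 14 lines: sexq qyh fypl yaee ousix lzfi iszyn oif lwtji aqyf zlz pkl nhikb aij
Hunk 2: at line 1 remove [qyh,fypl] add [ymew,efs] -> 14 lines: sexq ymew efs yaee ousix lzfi iszyn oif lwtji aqyf zlz pkl nhikb aij
Hunk 3: at line 8 remove [lwtji,aqyf,zlz] add [aem,hpn,nkr] -> 14 lines: sexq ymew efs yaee ousix lzfi iszyn oif aem hpn nkr pkl nhikb aij
Hunk 4: at line 12 remove [nhikb] add [fxbm,yoyi,ybe] -> 16 lines: sexq ymew efs yaee ousix lzfi iszyn oif aem hpn nkr pkl fxbm yoyi ybe aij
Hunk 5: at line 3 remove [yaee,ousix,lzfi] add [wss,dctq] -> 15 lines: sexq ymew efs wss dctq iszyn oif aem hpn nkr pkl fxbm yoyi ybe aij
Hunk 6: at line 11 remove [fxbm] add [sjra] -> 15 lines: sexq ymew efs wss dctq iszyn oif aem hpn nkr pkl sjra yoyi ybe aij
Hunk 7: at line 9 remove [pkl,sjra,yoyi] add [jfkbs,fklk] -> 14 lines: sexq ymew efs wss dctq iszyn oif aem hpn nkr jfkbs fklk ybe aij

Answer: sexq
ymew
efs
wss
dctq
iszyn
oif
aem
hpn
nkr
jfkbs
fklk
ybe
aij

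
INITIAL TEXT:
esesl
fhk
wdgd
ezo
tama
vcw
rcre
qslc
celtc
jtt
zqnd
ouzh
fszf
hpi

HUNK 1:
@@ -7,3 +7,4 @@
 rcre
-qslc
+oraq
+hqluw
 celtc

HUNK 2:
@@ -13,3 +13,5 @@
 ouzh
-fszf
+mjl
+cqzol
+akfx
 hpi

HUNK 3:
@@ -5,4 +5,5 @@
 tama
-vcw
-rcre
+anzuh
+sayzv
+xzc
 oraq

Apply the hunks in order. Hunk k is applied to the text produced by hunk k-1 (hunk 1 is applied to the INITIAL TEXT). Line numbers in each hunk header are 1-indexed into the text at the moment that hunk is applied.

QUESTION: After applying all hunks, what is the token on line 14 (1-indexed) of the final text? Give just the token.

Hunk 1: at line 7 remove [qslc] add [oraq,hqluw] -> 15 lines: esesl fhk wdgd ezo tama vcw rcre oraq hqluw celtc jtt zqnd ouzh fszf hpi
Hunk 2: at line 13 remove [fszf] add [mjl,cqzol,akfx] -> 17 lines: esesl fhk wdgd ezo tama vcw rcre oraq hqluw celtc jtt zqnd ouzh mjl cqzol akfx hpi
Hunk 3: at line 5 remove [vcw,rcre] add [anzuh,sayzv,xzc] -> 18 lines: esesl fhk wdgd ezo tama anzuh sayzv xzc oraq hqluw celtc jtt zqnd ouzh mjl cqzol akfx hpi
Final line 14: ouzh

Answer: ouzh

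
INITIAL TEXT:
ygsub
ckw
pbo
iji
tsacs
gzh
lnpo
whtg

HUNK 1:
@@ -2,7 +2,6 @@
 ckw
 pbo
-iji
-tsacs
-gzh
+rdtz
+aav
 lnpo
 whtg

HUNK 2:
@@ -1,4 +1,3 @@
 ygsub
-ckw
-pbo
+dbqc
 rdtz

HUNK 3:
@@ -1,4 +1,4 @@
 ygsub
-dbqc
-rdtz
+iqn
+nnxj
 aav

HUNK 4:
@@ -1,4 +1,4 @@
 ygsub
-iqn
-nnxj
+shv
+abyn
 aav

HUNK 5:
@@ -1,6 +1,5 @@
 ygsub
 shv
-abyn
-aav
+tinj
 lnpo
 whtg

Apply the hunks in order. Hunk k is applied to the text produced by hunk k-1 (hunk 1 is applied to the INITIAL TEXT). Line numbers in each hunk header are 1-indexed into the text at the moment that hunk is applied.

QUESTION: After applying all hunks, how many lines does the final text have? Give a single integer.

Answer: 5

Derivation:
Hunk 1: at line 2 remove [iji,tsacs,gzh] add [rdtz,aav] -> 7 lines: ygsub ckw pbo rdtz aav lnpo whtg
Hunk 2: at line 1 remove [ckw,pbo] add [dbqc] -> 6 lines: ygsub dbqc rdtz aav lnpo whtg
Hunk 3: at line 1 remove [dbqc,rdtz] add [iqn,nnxj] -> 6 lines: ygsub iqn nnxj aav lnpo whtg
Hunk 4: at line 1 remove [iqn,nnxj] add [shv,abyn] -> 6 lines: ygsub shv abyn aav lnpo whtg
Hunk 5: at line 1 remove [abyn,aav] add [tinj] -> 5 lines: ygsub shv tinj lnpo whtg
Final line count: 5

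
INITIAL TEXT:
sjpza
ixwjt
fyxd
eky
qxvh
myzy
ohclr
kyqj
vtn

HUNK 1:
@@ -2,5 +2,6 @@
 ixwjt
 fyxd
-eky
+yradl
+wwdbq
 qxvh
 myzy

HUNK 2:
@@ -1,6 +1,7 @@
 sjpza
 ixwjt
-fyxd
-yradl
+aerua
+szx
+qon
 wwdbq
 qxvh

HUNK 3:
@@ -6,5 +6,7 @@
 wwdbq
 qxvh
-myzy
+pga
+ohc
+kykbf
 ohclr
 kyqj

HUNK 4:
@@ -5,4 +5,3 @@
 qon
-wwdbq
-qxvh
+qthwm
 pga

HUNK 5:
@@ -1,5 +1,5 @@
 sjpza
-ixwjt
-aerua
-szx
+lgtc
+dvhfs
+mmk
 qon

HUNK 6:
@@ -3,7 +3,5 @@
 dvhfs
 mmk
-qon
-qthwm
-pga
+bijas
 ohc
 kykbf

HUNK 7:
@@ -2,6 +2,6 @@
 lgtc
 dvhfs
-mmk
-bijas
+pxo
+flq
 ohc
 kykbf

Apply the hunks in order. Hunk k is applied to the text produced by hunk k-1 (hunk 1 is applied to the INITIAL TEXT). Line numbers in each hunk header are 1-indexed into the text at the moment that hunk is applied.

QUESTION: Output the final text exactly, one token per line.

Hunk 1: at line 2 remove [eky] add [yradl,wwdbq] -> 10 lines: sjpza ixwjt fyxd yradl wwdbq qxvh myzy ohclr kyqj vtn
Hunk 2: at line 1 remove [fyxd,yradl] add [aerua,szx,qon] -> 11 lines: sjpza ixwjt aerua szx qon wwdbq qxvh myzy ohclr kyqj vtn
Hunk 3: at line 6 remove [myzy] add [pga,ohc,kykbf] -> 13 lines: sjpza ixwjt aerua szx qon wwdbq qxvh pga ohc kykbf ohclr kyqj vtn
Hunk 4: at line 5 remove [wwdbq,qxvh] add [qthwm] -> 12 lines: sjpza ixwjt aerua szx qon qthwm pga ohc kykbf ohclr kyqj vtn
Hunk 5: at line 1 remove [ixwjt,aerua,szx] add [lgtc,dvhfs,mmk] -> 12 lines: sjpza lgtc dvhfs mmk qon qthwm pga ohc kykbf ohclr kyqj vtn
Hunk 6: at line 3 remove [qon,qthwm,pga] add [bijas] -> 10 lines: sjpza lgtc dvhfs mmk bijas ohc kykbf ohclr kyqj vtn
Hunk 7: at line 2 remove [mmk,bijas] add [pxo,flq] -> 10 lines: sjpza lgtc dvhfs pxo flq ohc kykbf ohclr kyqj vtn

Answer: sjpza
lgtc
dvhfs
pxo
flq
ohc
kykbf
ohclr
kyqj
vtn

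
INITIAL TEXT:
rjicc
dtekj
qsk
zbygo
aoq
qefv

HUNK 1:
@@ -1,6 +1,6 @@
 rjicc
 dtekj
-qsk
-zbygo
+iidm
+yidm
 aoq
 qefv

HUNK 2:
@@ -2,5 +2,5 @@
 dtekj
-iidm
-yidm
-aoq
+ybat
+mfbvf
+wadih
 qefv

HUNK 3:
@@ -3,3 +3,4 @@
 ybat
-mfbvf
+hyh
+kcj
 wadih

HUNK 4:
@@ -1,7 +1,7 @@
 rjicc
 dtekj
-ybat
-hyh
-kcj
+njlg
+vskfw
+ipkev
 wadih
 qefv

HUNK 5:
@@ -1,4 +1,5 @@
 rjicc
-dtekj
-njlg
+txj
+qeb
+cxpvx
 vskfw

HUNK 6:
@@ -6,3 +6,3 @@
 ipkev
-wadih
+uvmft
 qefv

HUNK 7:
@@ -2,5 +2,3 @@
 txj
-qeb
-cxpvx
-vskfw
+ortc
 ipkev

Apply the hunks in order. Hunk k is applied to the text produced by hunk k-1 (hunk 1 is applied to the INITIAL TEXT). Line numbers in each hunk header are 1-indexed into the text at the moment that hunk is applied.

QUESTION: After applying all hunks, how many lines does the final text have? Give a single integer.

Answer: 6

Derivation:
Hunk 1: at line 1 remove [qsk,zbygo] add [iidm,yidm] -> 6 lines: rjicc dtekj iidm yidm aoq qefv
Hunk 2: at line 2 remove [iidm,yidm,aoq] add [ybat,mfbvf,wadih] -> 6 lines: rjicc dtekj ybat mfbvf wadih qefv
Hunk 3: at line 3 remove [mfbvf] add [hyh,kcj] -> 7 lines: rjicc dtekj ybat hyh kcj wadih qefv
Hunk 4: at line 1 remove [ybat,hyh,kcj] add [njlg,vskfw,ipkev] -> 7 lines: rjicc dtekj njlg vskfw ipkev wadih qefv
Hunk 5: at line 1 remove [dtekj,njlg] add [txj,qeb,cxpvx] -> 8 lines: rjicc txj qeb cxpvx vskfw ipkev wadih qefv
Hunk 6: at line 6 remove [wadih] add [uvmft] -> 8 lines: rjicc txj qeb cxpvx vskfw ipkev uvmft qefv
Hunk 7: at line 2 remove [qeb,cxpvx,vskfw] add [ortc] -> 6 lines: rjicc txj ortc ipkev uvmft qefv
Final line count: 6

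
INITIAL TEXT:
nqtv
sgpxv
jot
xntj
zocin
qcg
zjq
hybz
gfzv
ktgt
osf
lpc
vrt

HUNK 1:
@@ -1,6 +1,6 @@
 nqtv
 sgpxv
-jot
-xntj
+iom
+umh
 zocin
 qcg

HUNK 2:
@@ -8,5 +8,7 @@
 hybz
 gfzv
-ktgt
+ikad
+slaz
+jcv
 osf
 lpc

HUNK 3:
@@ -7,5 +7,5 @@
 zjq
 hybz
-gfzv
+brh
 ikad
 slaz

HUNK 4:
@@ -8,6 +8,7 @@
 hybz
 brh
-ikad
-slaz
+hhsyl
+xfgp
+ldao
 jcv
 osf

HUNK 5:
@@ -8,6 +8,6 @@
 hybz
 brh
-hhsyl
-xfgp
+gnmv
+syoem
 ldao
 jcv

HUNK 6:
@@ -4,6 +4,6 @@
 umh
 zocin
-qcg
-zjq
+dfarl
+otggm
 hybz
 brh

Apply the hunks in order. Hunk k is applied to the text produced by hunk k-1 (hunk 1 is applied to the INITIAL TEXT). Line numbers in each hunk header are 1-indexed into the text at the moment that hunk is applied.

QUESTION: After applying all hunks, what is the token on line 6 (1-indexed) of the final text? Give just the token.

Answer: dfarl

Derivation:
Hunk 1: at line 1 remove [jot,xntj] add [iom,umh] -> 13 lines: nqtv sgpxv iom umh zocin qcg zjq hybz gfzv ktgt osf lpc vrt
Hunk 2: at line 8 remove [ktgt] add [ikad,slaz,jcv] -> 15 lines: nqtv sgpxv iom umh zocin qcg zjq hybz gfzv ikad slaz jcv osf lpc vrt
Hunk 3: at line 7 remove [gfzv] add [brh] -> 15 lines: nqtv sgpxv iom umh zocin qcg zjq hybz brh ikad slaz jcv osf lpc vrt
Hunk 4: at line 8 remove [ikad,slaz] add [hhsyl,xfgp,ldao] -> 16 lines: nqtv sgpxv iom umh zocin qcg zjq hybz brh hhsyl xfgp ldao jcv osf lpc vrt
Hunk 5: at line 8 remove [hhsyl,xfgp] add [gnmv,syoem] -> 16 lines: nqtv sgpxv iom umh zocin qcg zjq hybz brh gnmv syoem ldao jcv osf lpc vrt
Hunk 6: at line 4 remove [qcg,zjq] add [dfarl,otggm] -> 16 lines: nqtv sgpxv iom umh zocin dfarl otggm hybz brh gnmv syoem ldao jcv osf lpc vrt
Final line 6: dfarl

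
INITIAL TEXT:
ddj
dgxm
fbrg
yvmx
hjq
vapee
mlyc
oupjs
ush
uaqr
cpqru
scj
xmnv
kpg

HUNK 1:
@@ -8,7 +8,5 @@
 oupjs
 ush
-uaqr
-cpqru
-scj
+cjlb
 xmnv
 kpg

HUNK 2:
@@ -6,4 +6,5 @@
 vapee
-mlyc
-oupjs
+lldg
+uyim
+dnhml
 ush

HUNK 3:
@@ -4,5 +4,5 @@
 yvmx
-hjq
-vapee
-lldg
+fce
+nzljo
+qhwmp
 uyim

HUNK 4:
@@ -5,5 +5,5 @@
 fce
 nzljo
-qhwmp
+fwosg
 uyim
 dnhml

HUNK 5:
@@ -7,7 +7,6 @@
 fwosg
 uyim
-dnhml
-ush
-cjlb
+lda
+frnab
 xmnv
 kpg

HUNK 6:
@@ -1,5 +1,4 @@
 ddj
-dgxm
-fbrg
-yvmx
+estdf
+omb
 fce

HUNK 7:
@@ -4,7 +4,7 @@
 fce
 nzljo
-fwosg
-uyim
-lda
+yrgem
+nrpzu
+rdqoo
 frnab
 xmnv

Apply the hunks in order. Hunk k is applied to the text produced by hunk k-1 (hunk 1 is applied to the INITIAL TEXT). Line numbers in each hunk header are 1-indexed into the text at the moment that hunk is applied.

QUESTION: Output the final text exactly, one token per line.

Answer: ddj
estdf
omb
fce
nzljo
yrgem
nrpzu
rdqoo
frnab
xmnv
kpg

Derivation:
Hunk 1: at line 8 remove [uaqr,cpqru,scj] add [cjlb] -> 12 lines: ddj dgxm fbrg yvmx hjq vapee mlyc oupjs ush cjlb xmnv kpg
Hunk 2: at line 6 remove [mlyc,oupjs] add [lldg,uyim,dnhml] -> 13 lines: ddj dgxm fbrg yvmx hjq vapee lldg uyim dnhml ush cjlb xmnv kpg
Hunk 3: at line 4 remove [hjq,vapee,lldg] add [fce,nzljo,qhwmp] -> 13 lines: ddj dgxm fbrg yvmx fce nzljo qhwmp uyim dnhml ush cjlb xmnv kpg
Hunk 4: at line 5 remove [qhwmp] add [fwosg] -> 13 lines: ddj dgxm fbrg yvmx fce nzljo fwosg uyim dnhml ush cjlb xmnv kpg
Hunk 5: at line 7 remove [dnhml,ush,cjlb] add [lda,frnab] -> 12 lines: ddj dgxm fbrg yvmx fce nzljo fwosg uyim lda frnab xmnv kpg
Hunk 6: at line 1 remove [dgxm,fbrg,yvmx] add [estdf,omb] -> 11 lines: ddj estdf omb fce nzljo fwosg uyim lda frnab xmnv kpg
Hunk 7: at line 4 remove [fwosg,uyim,lda] add [yrgem,nrpzu,rdqoo] -> 11 lines: ddj estdf omb fce nzljo yrgem nrpzu rdqoo frnab xmnv kpg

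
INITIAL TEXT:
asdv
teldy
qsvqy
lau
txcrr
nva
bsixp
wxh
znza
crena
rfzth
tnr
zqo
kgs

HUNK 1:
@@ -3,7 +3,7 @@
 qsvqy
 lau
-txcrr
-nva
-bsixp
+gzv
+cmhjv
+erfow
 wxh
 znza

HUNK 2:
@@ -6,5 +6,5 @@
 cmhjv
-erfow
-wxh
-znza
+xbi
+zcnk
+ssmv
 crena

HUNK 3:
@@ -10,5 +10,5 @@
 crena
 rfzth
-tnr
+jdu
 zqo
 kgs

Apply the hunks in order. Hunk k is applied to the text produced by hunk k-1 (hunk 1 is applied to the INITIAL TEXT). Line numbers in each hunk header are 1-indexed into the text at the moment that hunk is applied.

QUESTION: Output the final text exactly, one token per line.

Hunk 1: at line 3 remove [txcrr,nva,bsixp] add [gzv,cmhjv,erfow] -> 14 lines: asdv teldy qsvqy lau gzv cmhjv erfow wxh znza crena rfzth tnr zqo kgs
Hunk 2: at line 6 remove [erfow,wxh,znza] add [xbi,zcnk,ssmv] -> 14 lines: asdv teldy qsvqy lau gzv cmhjv xbi zcnk ssmv crena rfzth tnr zqo kgs
Hunk 3: at line 10 remove [tnr] add [jdu] -> 14 lines: asdv teldy qsvqy lau gzv cmhjv xbi zcnk ssmv crena rfzth jdu zqo kgs

Answer: asdv
teldy
qsvqy
lau
gzv
cmhjv
xbi
zcnk
ssmv
crena
rfzth
jdu
zqo
kgs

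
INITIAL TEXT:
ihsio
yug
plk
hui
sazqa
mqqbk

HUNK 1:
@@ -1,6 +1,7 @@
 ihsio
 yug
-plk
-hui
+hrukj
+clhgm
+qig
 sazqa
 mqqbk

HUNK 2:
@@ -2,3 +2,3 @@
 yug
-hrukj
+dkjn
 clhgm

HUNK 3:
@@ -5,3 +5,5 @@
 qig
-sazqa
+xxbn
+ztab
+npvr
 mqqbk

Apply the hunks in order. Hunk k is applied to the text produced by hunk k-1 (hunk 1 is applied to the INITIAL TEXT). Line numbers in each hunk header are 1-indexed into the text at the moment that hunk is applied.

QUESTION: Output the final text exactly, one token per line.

Hunk 1: at line 1 remove [plk,hui] add [hrukj,clhgm,qig] -> 7 lines: ihsio yug hrukj clhgm qig sazqa mqqbk
Hunk 2: at line 2 remove [hrukj] add [dkjn] -> 7 lines: ihsio yug dkjn clhgm qig sazqa mqqbk
Hunk 3: at line 5 remove [sazqa] add [xxbn,ztab,npvr] -> 9 lines: ihsio yug dkjn clhgm qig xxbn ztab npvr mqqbk

Answer: ihsio
yug
dkjn
clhgm
qig
xxbn
ztab
npvr
mqqbk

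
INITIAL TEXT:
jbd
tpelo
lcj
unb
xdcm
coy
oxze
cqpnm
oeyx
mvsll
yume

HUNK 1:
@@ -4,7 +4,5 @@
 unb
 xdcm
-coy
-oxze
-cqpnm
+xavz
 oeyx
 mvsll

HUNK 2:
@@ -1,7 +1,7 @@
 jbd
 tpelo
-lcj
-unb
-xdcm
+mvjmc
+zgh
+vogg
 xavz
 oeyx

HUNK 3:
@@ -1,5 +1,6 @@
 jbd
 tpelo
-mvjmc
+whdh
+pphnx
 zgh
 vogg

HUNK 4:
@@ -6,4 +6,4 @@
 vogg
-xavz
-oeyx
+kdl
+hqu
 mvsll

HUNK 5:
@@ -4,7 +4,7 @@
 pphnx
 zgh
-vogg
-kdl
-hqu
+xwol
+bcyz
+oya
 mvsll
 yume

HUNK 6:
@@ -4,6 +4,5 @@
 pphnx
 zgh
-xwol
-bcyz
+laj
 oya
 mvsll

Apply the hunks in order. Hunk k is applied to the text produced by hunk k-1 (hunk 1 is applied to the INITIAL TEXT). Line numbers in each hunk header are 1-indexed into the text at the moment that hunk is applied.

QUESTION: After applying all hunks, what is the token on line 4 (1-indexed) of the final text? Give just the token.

Answer: pphnx

Derivation:
Hunk 1: at line 4 remove [coy,oxze,cqpnm] add [xavz] -> 9 lines: jbd tpelo lcj unb xdcm xavz oeyx mvsll yume
Hunk 2: at line 1 remove [lcj,unb,xdcm] add [mvjmc,zgh,vogg] -> 9 lines: jbd tpelo mvjmc zgh vogg xavz oeyx mvsll yume
Hunk 3: at line 1 remove [mvjmc] add [whdh,pphnx] -> 10 lines: jbd tpelo whdh pphnx zgh vogg xavz oeyx mvsll yume
Hunk 4: at line 6 remove [xavz,oeyx] add [kdl,hqu] -> 10 lines: jbd tpelo whdh pphnx zgh vogg kdl hqu mvsll yume
Hunk 5: at line 4 remove [vogg,kdl,hqu] add [xwol,bcyz,oya] -> 10 lines: jbd tpelo whdh pphnx zgh xwol bcyz oya mvsll yume
Hunk 6: at line 4 remove [xwol,bcyz] add [laj] -> 9 lines: jbd tpelo whdh pphnx zgh laj oya mvsll yume
Final line 4: pphnx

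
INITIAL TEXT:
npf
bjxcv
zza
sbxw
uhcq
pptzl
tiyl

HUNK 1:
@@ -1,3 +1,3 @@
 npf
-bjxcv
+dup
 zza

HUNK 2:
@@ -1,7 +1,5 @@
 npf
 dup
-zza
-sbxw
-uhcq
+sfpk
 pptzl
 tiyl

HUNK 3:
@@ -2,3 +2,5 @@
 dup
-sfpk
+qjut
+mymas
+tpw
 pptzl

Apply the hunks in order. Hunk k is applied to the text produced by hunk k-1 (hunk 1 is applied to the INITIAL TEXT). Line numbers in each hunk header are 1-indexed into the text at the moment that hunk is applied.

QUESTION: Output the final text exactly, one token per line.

Answer: npf
dup
qjut
mymas
tpw
pptzl
tiyl

Derivation:
Hunk 1: at line 1 remove [bjxcv] add [dup] -> 7 lines: npf dup zza sbxw uhcq pptzl tiyl
Hunk 2: at line 1 remove [zza,sbxw,uhcq] add [sfpk] -> 5 lines: npf dup sfpk pptzl tiyl
Hunk 3: at line 2 remove [sfpk] add [qjut,mymas,tpw] -> 7 lines: npf dup qjut mymas tpw pptzl tiyl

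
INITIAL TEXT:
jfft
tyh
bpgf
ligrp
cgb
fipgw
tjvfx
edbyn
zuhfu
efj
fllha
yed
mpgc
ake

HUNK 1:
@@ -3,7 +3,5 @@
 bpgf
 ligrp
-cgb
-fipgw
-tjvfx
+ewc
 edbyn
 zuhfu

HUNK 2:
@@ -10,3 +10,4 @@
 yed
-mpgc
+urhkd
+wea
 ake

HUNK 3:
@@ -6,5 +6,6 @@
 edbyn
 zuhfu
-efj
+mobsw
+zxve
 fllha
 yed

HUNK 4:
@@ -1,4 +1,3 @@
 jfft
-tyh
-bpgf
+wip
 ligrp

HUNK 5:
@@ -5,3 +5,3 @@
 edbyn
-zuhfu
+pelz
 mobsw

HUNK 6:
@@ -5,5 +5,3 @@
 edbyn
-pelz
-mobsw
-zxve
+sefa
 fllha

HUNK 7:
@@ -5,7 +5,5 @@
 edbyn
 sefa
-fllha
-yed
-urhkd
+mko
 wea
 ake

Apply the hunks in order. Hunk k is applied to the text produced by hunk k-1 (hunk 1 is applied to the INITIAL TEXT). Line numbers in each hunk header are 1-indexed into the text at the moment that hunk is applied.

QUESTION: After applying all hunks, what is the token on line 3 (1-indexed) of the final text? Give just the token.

Hunk 1: at line 3 remove [cgb,fipgw,tjvfx] add [ewc] -> 12 lines: jfft tyh bpgf ligrp ewc edbyn zuhfu efj fllha yed mpgc ake
Hunk 2: at line 10 remove [mpgc] add [urhkd,wea] -> 13 lines: jfft tyh bpgf ligrp ewc edbyn zuhfu efj fllha yed urhkd wea ake
Hunk 3: at line 6 remove [efj] add [mobsw,zxve] -> 14 lines: jfft tyh bpgf ligrp ewc edbyn zuhfu mobsw zxve fllha yed urhkd wea ake
Hunk 4: at line 1 remove [tyh,bpgf] add [wip] -> 13 lines: jfft wip ligrp ewc edbyn zuhfu mobsw zxve fllha yed urhkd wea ake
Hunk 5: at line 5 remove [zuhfu] add [pelz] -> 13 lines: jfft wip ligrp ewc edbyn pelz mobsw zxve fllha yed urhkd wea ake
Hunk 6: at line 5 remove [pelz,mobsw,zxve] add [sefa] -> 11 lines: jfft wip ligrp ewc edbyn sefa fllha yed urhkd wea ake
Hunk 7: at line 5 remove [fllha,yed,urhkd] add [mko] -> 9 lines: jfft wip ligrp ewc edbyn sefa mko wea ake
Final line 3: ligrp

Answer: ligrp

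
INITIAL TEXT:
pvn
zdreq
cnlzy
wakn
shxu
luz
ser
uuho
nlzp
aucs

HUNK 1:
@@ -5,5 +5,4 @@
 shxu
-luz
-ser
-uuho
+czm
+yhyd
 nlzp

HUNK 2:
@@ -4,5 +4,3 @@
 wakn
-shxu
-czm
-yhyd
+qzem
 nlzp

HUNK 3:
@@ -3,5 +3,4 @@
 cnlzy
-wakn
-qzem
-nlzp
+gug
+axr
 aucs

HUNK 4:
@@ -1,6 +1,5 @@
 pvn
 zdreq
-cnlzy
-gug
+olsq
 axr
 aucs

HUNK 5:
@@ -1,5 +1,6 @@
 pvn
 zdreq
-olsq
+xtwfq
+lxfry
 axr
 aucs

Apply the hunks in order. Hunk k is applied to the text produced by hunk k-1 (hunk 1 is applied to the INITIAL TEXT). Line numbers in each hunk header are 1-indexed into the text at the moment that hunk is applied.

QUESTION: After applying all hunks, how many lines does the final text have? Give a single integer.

Answer: 6

Derivation:
Hunk 1: at line 5 remove [luz,ser,uuho] add [czm,yhyd] -> 9 lines: pvn zdreq cnlzy wakn shxu czm yhyd nlzp aucs
Hunk 2: at line 4 remove [shxu,czm,yhyd] add [qzem] -> 7 lines: pvn zdreq cnlzy wakn qzem nlzp aucs
Hunk 3: at line 3 remove [wakn,qzem,nlzp] add [gug,axr] -> 6 lines: pvn zdreq cnlzy gug axr aucs
Hunk 4: at line 1 remove [cnlzy,gug] add [olsq] -> 5 lines: pvn zdreq olsq axr aucs
Hunk 5: at line 1 remove [olsq] add [xtwfq,lxfry] -> 6 lines: pvn zdreq xtwfq lxfry axr aucs
Final line count: 6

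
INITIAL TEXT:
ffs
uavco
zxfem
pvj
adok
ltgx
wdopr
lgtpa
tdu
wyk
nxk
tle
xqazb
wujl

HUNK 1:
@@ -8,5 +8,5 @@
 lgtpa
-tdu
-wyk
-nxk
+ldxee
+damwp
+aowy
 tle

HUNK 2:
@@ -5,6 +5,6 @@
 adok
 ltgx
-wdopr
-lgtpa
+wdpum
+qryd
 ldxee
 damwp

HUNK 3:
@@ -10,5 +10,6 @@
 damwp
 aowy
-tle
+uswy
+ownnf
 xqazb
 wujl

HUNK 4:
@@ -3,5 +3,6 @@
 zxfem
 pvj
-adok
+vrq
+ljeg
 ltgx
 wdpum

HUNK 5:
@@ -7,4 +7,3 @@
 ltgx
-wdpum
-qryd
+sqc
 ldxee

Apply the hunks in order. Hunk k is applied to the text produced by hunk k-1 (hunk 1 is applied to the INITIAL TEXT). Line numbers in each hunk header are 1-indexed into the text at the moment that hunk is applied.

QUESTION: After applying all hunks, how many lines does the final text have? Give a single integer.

Hunk 1: at line 8 remove [tdu,wyk,nxk] add [ldxee,damwp,aowy] -> 14 lines: ffs uavco zxfem pvj adok ltgx wdopr lgtpa ldxee damwp aowy tle xqazb wujl
Hunk 2: at line 5 remove [wdopr,lgtpa] add [wdpum,qryd] -> 14 lines: ffs uavco zxfem pvj adok ltgx wdpum qryd ldxee damwp aowy tle xqazb wujl
Hunk 3: at line 10 remove [tle] add [uswy,ownnf] -> 15 lines: ffs uavco zxfem pvj adok ltgx wdpum qryd ldxee damwp aowy uswy ownnf xqazb wujl
Hunk 4: at line 3 remove [adok] add [vrq,ljeg] -> 16 lines: ffs uavco zxfem pvj vrq ljeg ltgx wdpum qryd ldxee damwp aowy uswy ownnf xqazb wujl
Hunk 5: at line 7 remove [wdpum,qryd] add [sqc] -> 15 lines: ffs uavco zxfem pvj vrq ljeg ltgx sqc ldxee damwp aowy uswy ownnf xqazb wujl
Final line count: 15

Answer: 15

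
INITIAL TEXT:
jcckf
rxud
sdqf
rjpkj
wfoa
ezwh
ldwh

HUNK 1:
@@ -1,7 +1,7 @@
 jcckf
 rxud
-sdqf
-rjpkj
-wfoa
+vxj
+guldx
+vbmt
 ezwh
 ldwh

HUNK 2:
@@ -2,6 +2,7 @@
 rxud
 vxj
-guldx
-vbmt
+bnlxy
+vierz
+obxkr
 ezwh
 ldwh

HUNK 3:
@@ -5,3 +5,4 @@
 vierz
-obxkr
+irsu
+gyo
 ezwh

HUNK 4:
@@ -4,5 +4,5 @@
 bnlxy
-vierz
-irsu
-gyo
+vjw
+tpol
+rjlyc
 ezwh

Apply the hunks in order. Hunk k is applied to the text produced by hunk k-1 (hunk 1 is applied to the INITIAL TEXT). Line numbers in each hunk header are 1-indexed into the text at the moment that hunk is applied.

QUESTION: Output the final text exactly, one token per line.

Hunk 1: at line 1 remove [sdqf,rjpkj,wfoa] add [vxj,guldx,vbmt] -> 7 lines: jcckf rxud vxj guldx vbmt ezwh ldwh
Hunk 2: at line 2 remove [guldx,vbmt] add [bnlxy,vierz,obxkr] -> 8 lines: jcckf rxud vxj bnlxy vierz obxkr ezwh ldwh
Hunk 3: at line 5 remove [obxkr] add [irsu,gyo] -> 9 lines: jcckf rxud vxj bnlxy vierz irsu gyo ezwh ldwh
Hunk 4: at line 4 remove [vierz,irsu,gyo] add [vjw,tpol,rjlyc] -> 9 lines: jcckf rxud vxj bnlxy vjw tpol rjlyc ezwh ldwh

Answer: jcckf
rxud
vxj
bnlxy
vjw
tpol
rjlyc
ezwh
ldwh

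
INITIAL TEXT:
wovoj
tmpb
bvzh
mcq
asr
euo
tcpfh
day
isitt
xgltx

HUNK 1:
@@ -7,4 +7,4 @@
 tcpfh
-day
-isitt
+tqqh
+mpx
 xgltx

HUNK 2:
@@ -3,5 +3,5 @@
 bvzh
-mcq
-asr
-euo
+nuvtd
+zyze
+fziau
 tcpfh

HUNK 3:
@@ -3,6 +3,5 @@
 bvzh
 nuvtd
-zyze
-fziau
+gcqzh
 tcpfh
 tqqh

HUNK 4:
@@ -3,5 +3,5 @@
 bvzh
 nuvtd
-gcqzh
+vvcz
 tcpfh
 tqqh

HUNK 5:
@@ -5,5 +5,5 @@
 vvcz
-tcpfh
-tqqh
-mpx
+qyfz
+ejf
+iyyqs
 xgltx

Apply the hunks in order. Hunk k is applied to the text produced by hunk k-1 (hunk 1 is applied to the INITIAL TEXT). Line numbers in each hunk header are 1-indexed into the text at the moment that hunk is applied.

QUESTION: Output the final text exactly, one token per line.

Hunk 1: at line 7 remove [day,isitt] add [tqqh,mpx] -> 10 lines: wovoj tmpb bvzh mcq asr euo tcpfh tqqh mpx xgltx
Hunk 2: at line 3 remove [mcq,asr,euo] add [nuvtd,zyze,fziau] -> 10 lines: wovoj tmpb bvzh nuvtd zyze fziau tcpfh tqqh mpx xgltx
Hunk 3: at line 3 remove [zyze,fziau] add [gcqzh] -> 9 lines: wovoj tmpb bvzh nuvtd gcqzh tcpfh tqqh mpx xgltx
Hunk 4: at line 3 remove [gcqzh] add [vvcz] -> 9 lines: wovoj tmpb bvzh nuvtd vvcz tcpfh tqqh mpx xgltx
Hunk 5: at line 5 remove [tcpfh,tqqh,mpx] add [qyfz,ejf,iyyqs] -> 9 lines: wovoj tmpb bvzh nuvtd vvcz qyfz ejf iyyqs xgltx

Answer: wovoj
tmpb
bvzh
nuvtd
vvcz
qyfz
ejf
iyyqs
xgltx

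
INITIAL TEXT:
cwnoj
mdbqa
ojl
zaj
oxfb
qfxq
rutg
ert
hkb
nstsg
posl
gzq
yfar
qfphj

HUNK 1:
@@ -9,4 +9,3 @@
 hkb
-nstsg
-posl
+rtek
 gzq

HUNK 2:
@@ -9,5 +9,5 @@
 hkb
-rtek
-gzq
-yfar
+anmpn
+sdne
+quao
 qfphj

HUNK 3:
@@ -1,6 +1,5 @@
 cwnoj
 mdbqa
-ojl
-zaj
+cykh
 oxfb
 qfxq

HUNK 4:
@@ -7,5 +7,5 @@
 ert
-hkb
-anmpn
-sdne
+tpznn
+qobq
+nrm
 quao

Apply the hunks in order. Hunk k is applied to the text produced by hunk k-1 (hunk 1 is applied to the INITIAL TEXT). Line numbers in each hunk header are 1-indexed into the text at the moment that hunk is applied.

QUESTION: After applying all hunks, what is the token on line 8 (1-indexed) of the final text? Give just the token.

Hunk 1: at line 9 remove [nstsg,posl] add [rtek] -> 13 lines: cwnoj mdbqa ojl zaj oxfb qfxq rutg ert hkb rtek gzq yfar qfphj
Hunk 2: at line 9 remove [rtek,gzq,yfar] add [anmpn,sdne,quao] -> 13 lines: cwnoj mdbqa ojl zaj oxfb qfxq rutg ert hkb anmpn sdne quao qfphj
Hunk 3: at line 1 remove [ojl,zaj] add [cykh] -> 12 lines: cwnoj mdbqa cykh oxfb qfxq rutg ert hkb anmpn sdne quao qfphj
Hunk 4: at line 7 remove [hkb,anmpn,sdne] add [tpznn,qobq,nrm] -> 12 lines: cwnoj mdbqa cykh oxfb qfxq rutg ert tpznn qobq nrm quao qfphj
Final line 8: tpznn

Answer: tpznn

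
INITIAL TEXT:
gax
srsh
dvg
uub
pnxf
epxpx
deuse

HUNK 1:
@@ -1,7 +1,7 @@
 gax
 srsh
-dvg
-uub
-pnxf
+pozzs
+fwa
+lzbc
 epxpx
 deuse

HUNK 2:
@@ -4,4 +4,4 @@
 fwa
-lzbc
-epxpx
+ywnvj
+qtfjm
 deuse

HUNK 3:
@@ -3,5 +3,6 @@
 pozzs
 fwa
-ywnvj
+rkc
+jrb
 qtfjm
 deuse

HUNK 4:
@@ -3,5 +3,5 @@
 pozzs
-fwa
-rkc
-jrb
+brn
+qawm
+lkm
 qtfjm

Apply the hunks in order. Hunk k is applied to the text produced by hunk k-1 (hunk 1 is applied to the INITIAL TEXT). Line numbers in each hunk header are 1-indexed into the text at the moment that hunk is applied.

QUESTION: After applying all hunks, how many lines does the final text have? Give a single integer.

Answer: 8

Derivation:
Hunk 1: at line 1 remove [dvg,uub,pnxf] add [pozzs,fwa,lzbc] -> 7 lines: gax srsh pozzs fwa lzbc epxpx deuse
Hunk 2: at line 4 remove [lzbc,epxpx] add [ywnvj,qtfjm] -> 7 lines: gax srsh pozzs fwa ywnvj qtfjm deuse
Hunk 3: at line 3 remove [ywnvj] add [rkc,jrb] -> 8 lines: gax srsh pozzs fwa rkc jrb qtfjm deuse
Hunk 4: at line 3 remove [fwa,rkc,jrb] add [brn,qawm,lkm] -> 8 lines: gax srsh pozzs brn qawm lkm qtfjm deuse
Final line count: 8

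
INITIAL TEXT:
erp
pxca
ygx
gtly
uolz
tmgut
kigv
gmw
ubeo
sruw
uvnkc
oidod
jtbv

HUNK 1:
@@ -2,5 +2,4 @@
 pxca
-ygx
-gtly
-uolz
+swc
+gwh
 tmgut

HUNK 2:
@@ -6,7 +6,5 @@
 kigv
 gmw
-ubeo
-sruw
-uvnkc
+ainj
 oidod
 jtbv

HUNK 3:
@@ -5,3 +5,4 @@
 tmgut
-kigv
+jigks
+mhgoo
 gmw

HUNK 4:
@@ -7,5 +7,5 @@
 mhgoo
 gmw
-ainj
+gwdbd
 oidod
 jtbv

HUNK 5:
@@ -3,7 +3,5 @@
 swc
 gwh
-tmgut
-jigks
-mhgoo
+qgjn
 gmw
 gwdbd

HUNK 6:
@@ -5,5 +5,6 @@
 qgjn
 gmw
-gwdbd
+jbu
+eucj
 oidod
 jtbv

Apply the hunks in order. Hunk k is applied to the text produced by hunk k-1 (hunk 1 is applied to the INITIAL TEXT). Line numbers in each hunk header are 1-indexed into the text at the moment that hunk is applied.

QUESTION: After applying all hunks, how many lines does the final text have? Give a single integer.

Answer: 10

Derivation:
Hunk 1: at line 2 remove [ygx,gtly,uolz] add [swc,gwh] -> 12 lines: erp pxca swc gwh tmgut kigv gmw ubeo sruw uvnkc oidod jtbv
Hunk 2: at line 6 remove [ubeo,sruw,uvnkc] add [ainj] -> 10 lines: erp pxca swc gwh tmgut kigv gmw ainj oidod jtbv
Hunk 3: at line 5 remove [kigv] add [jigks,mhgoo] -> 11 lines: erp pxca swc gwh tmgut jigks mhgoo gmw ainj oidod jtbv
Hunk 4: at line 7 remove [ainj] add [gwdbd] -> 11 lines: erp pxca swc gwh tmgut jigks mhgoo gmw gwdbd oidod jtbv
Hunk 5: at line 3 remove [tmgut,jigks,mhgoo] add [qgjn] -> 9 lines: erp pxca swc gwh qgjn gmw gwdbd oidod jtbv
Hunk 6: at line 5 remove [gwdbd] add [jbu,eucj] -> 10 lines: erp pxca swc gwh qgjn gmw jbu eucj oidod jtbv
Final line count: 10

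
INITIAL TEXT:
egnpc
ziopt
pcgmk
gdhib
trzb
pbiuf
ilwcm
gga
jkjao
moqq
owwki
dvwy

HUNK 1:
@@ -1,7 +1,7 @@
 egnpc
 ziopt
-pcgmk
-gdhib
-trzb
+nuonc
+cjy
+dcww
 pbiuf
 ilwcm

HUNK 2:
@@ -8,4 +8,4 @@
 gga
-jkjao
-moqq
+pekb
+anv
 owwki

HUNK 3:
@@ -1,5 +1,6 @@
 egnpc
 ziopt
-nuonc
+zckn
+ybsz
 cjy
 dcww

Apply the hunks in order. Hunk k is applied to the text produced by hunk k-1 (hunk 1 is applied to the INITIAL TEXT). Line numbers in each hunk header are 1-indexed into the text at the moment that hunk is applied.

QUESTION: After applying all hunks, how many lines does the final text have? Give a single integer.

Answer: 13

Derivation:
Hunk 1: at line 1 remove [pcgmk,gdhib,trzb] add [nuonc,cjy,dcww] -> 12 lines: egnpc ziopt nuonc cjy dcww pbiuf ilwcm gga jkjao moqq owwki dvwy
Hunk 2: at line 8 remove [jkjao,moqq] add [pekb,anv] -> 12 lines: egnpc ziopt nuonc cjy dcww pbiuf ilwcm gga pekb anv owwki dvwy
Hunk 3: at line 1 remove [nuonc] add [zckn,ybsz] -> 13 lines: egnpc ziopt zckn ybsz cjy dcww pbiuf ilwcm gga pekb anv owwki dvwy
Final line count: 13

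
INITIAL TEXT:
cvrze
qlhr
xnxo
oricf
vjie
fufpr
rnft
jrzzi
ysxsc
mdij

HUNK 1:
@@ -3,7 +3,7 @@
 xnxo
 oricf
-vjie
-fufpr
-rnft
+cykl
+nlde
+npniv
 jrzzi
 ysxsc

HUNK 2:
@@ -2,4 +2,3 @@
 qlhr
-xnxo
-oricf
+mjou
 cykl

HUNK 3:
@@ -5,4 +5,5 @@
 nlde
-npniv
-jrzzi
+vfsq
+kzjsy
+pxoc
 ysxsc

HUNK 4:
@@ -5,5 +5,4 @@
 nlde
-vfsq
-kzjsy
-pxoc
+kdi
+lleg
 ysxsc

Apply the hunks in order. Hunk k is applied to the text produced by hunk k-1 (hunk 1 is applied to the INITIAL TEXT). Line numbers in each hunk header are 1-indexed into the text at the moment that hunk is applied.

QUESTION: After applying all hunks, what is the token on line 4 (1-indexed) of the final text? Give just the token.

Answer: cykl

Derivation:
Hunk 1: at line 3 remove [vjie,fufpr,rnft] add [cykl,nlde,npniv] -> 10 lines: cvrze qlhr xnxo oricf cykl nlde npniv jrzzi ysxsc mdij
Hunk 2: at line 2 remove [xnxo,oricf] add [mjou] -> 9 lines: cvrze qlhr mjou cykl nlde npniv jrzzi ysxsc mdij
Hunk 3: at line 5 remove [npniv,jrzzi] add [vfsq,kzjsy,pxoc] -> 10 lines: cvrze qlhr mjou cykl nlde vfsq kzjsy pxoc ysxsc mdij
Hunk 4: at line 5 remove [vfsq,kzjsy,pxoc] add [kdi,lleg] -> 9 lines: cvrze qlhr mjou cykl nlde kdi lleg ysxsc mdij
Final line 4: cykl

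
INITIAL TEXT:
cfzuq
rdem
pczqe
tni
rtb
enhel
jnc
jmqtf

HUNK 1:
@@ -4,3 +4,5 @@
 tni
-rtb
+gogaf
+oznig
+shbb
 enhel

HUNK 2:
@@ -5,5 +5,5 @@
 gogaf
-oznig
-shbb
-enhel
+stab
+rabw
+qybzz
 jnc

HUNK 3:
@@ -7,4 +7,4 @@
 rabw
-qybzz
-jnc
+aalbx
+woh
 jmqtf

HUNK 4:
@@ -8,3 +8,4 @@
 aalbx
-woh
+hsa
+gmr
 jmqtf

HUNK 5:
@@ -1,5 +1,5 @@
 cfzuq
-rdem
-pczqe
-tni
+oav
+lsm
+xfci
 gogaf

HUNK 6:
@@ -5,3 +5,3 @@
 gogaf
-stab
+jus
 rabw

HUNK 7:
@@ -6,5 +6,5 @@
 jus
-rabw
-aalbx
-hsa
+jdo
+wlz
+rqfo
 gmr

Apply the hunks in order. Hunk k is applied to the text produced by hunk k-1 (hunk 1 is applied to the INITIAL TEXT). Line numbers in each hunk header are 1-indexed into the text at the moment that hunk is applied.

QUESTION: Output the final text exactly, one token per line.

Answer: cfzuq
oav
lsm
xfci
gogaf
jus
jdo
wlz
rqfo
gmr
jmqtf

Derivation:
Hunk 1: at line 4 remove [rtb] add [gogaf,oznig,shbb] -> 10 lines: cfzuq rdem pczqe tni gogaf oznig shbb enhel jnc jmqtf
Hunk 2: at line 5 remove [oznig,shbb,enhel] add [stab,rabw,qybzz] -> 10 lines: cfzuq rdem pczqe tni gogaf stab rabw qybzz jnc jmqtf
Hunk 3: at line 7 remove [qybzz,jnc] add [aalbx,woh] -> 10 lines: cfzuq rdem pczqe tni gogaf stab rabw aalbx woh jmqtf
Hunk 4: at line 8 remove [woh] add [hsa,gmr] -> 11 lines: cfzuq rdem pczqe tni gogaf stab rabw aalbx hsa gmr jmqtf
Hunk 5: at line 1 remove [rdem,pczqe,tni] add [oav,lsm,xfci] -> 11 lines: cfzuq oav lsm xfci gogaf stab rabw aalbx hsa gmr jmqtf
Hunk 6: at line 5 remove [stab] add [jus] -> 11 lines: cfzuq oav lsm xfci gogaf jus rabw aalbx hsa gmr jmqtf
Hunk 7: at line 6 remove [rabw,aalbx,hsa] add [jdo,wlz,rqfo] -> 11 lines: cfzuq oav lsm xfci gogaf jus jdo wlz rqfo gmr jmqtf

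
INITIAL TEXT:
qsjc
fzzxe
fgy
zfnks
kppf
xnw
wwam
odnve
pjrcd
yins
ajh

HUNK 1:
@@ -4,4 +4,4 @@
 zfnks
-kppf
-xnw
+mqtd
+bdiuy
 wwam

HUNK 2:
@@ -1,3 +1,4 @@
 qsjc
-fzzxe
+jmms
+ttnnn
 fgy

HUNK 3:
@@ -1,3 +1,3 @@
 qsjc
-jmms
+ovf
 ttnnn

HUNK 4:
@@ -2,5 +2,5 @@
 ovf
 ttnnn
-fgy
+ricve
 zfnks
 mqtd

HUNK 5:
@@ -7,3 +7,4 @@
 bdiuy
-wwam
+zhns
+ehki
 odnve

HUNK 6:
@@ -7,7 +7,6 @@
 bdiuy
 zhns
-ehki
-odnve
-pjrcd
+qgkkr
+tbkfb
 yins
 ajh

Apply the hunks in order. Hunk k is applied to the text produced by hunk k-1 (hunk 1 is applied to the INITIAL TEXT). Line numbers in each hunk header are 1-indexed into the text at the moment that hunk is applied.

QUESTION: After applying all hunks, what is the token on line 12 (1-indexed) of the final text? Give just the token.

Answer: ajh

Derivation:
Hunk 1: at line 4 remove [kppf,xnw] add [mqtd,bdiuy] -> 11 lines: qsjc fzzxe fgy zfnks mqtd bdiuy wwam odnve pjrcd yins ajh
Hunk 2: at line 1 remove [fzzxe] add [jmms,ttnnn] -> 12 lines: qsjc jmms ttnnn fgy zfnks mqtd bdiuy wwam odnve pjrcd yins ajh
Hunk 3: at line 1 remove [jmms] add [ovf] -> 12 lines: qsjc ovf ttnnn fgy zfnks mqtd bdiuy wwam odnve pjrcd yins ajh
Hunk 4: at line 2 remove [fgy] add [ricve] -> 12 lines: qsjc ovf ttnnn ricve zfnks mqtd bdiuy wwam odnve pjrcd yins ajh
Hunk 5: at line 7 remove [wwam] add [zhns,ehki] -> 13 lines: qsjc ovf ttnnn ricve zfnks mqtd bdiuy zhns ehki odnve pjrcd yins ajh
Hunk 6: at line 7 remove [ehki,odnve,pjrcd] add [qgkkr,tbkfb] -> 12 lines: qsjc ovf ttnnn ricve zfnks mqtd bdiuy zhns qgkkr tbkfb yins ajh
Final line 12: ajh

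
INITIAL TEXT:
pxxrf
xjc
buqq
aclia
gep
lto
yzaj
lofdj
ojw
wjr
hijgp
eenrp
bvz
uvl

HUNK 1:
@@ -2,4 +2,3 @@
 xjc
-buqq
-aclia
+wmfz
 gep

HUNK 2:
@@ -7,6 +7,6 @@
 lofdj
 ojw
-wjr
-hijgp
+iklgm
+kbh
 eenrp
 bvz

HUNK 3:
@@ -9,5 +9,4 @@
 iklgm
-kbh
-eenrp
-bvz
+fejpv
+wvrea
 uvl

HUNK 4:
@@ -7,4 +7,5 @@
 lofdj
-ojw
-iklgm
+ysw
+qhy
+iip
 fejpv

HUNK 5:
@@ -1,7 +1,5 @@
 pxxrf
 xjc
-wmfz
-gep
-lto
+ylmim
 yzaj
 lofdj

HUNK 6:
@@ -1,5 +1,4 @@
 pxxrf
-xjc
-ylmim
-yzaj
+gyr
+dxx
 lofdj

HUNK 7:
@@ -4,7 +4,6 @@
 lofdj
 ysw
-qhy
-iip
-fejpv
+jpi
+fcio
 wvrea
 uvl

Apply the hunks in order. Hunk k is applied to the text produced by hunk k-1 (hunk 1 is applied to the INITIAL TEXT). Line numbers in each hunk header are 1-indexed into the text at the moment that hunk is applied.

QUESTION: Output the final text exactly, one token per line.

Hunk 1: at line 2 remove [buqq,aclia] add [wmfz] -> 13 lines: pxxrf xjc wmfz gep lto yzaj lofdj ojw wjr hijgp eenrp bvz uvl
Hunk 2: at line 7 remove [wjr,hijgp] add [iklgm,kbh] -> 13 lines: pxxrf xjc wmfz gep lto yzaj lofdj ojw iklgm kbh eenrp bvz uvl
Hunk 3: at line 9 remove [kbh,eenrp,bvz] add [fejpv,wvrea] -> 12 lines: pxxrf xjc wmfz gep lto yzaj lofdj ojw iklgm fejpv wvrea uvl
Hunk 4: at line 7 remove [ojw,iklgm] add [ysw,qhy,iip] -> 13 lines: pxxrf xjc wmfz gep lto yzaj lofdj ysw qhy iip fejpv wvrea uvl
Hunk 5: at line 1 remove [wmfz,gep,lto] add [ylmim] -> 11 lines: pxxrf xjc ylmim yzaj lofdj ysw qhy iip fejpv wvrea uvl
Hunk 6: at line 1 remove [xjc,ylmim,yzaj] add [gyr,dxx] -> 10 lines: pxxrf gyr dxx lofdj ysw qhy iip fejpv wvrea uvl
Hunk 7: at line 4 remove [qhy,iip,fejpv] add [jpi,fcio] -> 9 lines: pxxrf gyr dxx lofdj ysw jpi fcio wvrea uvl

Answer: pxxrf
gyr
dxx
lofdj
ysw
jpi
fcio
wvrea
uvl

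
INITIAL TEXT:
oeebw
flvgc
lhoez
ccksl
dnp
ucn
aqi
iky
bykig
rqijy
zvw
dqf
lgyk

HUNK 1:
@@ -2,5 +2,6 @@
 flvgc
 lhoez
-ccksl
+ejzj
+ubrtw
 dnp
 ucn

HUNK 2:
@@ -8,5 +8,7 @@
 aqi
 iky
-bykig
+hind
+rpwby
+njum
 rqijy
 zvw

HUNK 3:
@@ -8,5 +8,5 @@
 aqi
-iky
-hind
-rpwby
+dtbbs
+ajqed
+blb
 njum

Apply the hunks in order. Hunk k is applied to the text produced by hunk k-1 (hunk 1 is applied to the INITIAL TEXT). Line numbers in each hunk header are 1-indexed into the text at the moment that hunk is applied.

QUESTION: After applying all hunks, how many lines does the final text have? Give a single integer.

Hunk 1: at line 2 remove [ccksl] add [ejzj,ubrtw] -> 14 lines: oeebw flvgc lhoez ejzj ubrtw dnp ucn aqi iky bykig rqijy zvw dqf lgyk
Hunk 2: at line 8 remove [bykig] add [hind,rpwby,njum] -> 16 lines: oeebw flvgc lhoez ejzj ubrtw dnp ucn aqi iky hind rpwby njum rqijy zvw dqf lgyk
Hunk 3: at line 8 remove [iky,hind,rpwby] add [dtbbs,ajqed,blb] -> 16 lines: oeebw flvgc lhoez ejzj ubrtw dnp ucn aqi dtbbs ajqed blb njum rqijy zvw dqf lgyk
Final line count: 16

Answer: 16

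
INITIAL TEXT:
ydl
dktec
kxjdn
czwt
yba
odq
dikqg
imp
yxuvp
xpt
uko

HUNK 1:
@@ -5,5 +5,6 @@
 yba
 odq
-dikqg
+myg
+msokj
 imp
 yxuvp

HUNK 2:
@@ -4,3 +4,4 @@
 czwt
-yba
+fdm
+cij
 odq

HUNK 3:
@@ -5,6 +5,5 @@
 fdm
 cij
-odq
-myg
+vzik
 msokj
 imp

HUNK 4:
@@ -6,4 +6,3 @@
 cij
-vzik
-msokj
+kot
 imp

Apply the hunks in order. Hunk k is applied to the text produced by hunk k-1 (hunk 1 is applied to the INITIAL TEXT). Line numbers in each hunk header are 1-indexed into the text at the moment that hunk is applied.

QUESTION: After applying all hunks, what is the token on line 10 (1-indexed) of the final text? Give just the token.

Answer: xpt

Derivation:
Hunk 1: at line 5 remove [dikqg] add [myg,msokj] -> 12 lines: ydl dktec kxjdn czwt yba odq myg msokj imp yxuvp xpt uko
Hunk 2: at line 4 remove [yba] add [fdm,cij] -> 13 lines: ydl dktec kxjdn czwt fdm cij odq myg msokj imp yxuvp xpt uko
Hunk 3: at line 5 remove [odq,myg] add [vzik] -> 12 lines: ydl dktec kxjdn czwt fdm cij vzik msokj imp yxuvp xpt uko
Hunk 4: at line 6 remove [vzik,msokj] add [kot] -> 11 lines: ydl dktec kxjdn czwt fdm cij kot imp yxuvp xpt uko
Final line 10: xpt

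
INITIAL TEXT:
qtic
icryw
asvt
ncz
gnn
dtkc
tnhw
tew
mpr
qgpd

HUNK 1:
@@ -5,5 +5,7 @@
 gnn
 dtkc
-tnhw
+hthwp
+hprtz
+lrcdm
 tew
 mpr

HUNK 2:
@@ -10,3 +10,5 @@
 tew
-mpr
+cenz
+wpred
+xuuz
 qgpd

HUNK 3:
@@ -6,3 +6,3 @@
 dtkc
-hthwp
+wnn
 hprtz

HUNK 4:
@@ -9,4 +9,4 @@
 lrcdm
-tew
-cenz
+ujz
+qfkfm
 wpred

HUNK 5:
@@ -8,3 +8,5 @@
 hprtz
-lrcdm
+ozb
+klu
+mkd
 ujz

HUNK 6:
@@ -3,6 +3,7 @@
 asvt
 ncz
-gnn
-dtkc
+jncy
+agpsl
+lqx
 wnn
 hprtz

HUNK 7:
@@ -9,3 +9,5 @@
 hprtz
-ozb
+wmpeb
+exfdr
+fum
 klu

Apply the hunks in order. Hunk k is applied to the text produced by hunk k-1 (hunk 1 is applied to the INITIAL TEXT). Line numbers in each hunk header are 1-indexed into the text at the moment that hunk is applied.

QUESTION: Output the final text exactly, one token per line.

Answer: qtic
icryw
asvt
ncz
jncy
agpsl
lqx
wnn
hprtz
wmpeb
exfdr
fum
klu
mkd
ujz
qfkfm
wpred
xuuz
qgpd

Derivation:
Hunk 1: at line 5 remove [tnhw] add [hthwp,hprtz,lrcdm] -> 12 lines: qtic icryw asvt ncz gnn dtkc hthwp hprtz lrcdm tew mpr qgpd
Hunk 2: at line 10 remove [mpr] add [cenz,wpred,xuuz] -> 14 lines: qtic icryw asvt ncz gnn dtkc hthwp hprtz lrcdm tew cenz wpred xuuz qgpd
Hunk 3: at line 6 remove [hthwp] add [wnn] -> 14 lines: qtic icryw asvt ncz gnn dtkc wnn hprtz lrcdm tew cenz wpred xuuz qgpd
Hunk 4: at line 9 remove [tew,cenz] add [ujz,qfkfm] -> 14 lines: qtic icryw asvt ncz gnn dtkc wnn hprtz lrcdm ujz qfkfm wpred xuuz qgpd
Hunk 5: at line 8 remove [lrcdm] add [ozb,klu,mkd] -> 16 lines: qtic icryw asvt ncz gnn dtkc wnn hprtz ozb klu mkd ujz qfkfm wpred xuuz qgpd
Hunk 6: at line 3 remove [gnn,dtkc] add [jncy,agpsl,lqx] -> 17 lines: qtic icryw asvt ncz jncy agpsl lqx wnn hprtz ozb klu mkd ujz qfkfm wpred xuuz qgpd
Hunk 7: at line 9 remove [ozb] add [wmpeb,exfdr,fum] -> 19 lines: qtic icryw asvt ncz jncy agpsl lqx wnn hprtz wmpeb exfdr fum klu mkd ujz qfkfm wpred xuuz qgpd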